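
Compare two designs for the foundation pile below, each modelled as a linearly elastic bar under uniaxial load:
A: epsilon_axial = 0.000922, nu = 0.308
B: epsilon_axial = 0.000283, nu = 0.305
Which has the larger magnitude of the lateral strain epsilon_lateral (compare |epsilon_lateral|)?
Model: a linearly elastic bar under uniaxial load, so epsilon_lateral = -nu·epsilon_axial (SI units).
  A: epsilon_lateral = -(0.308 × 0.000922) = -0.000284
  B: epsilon_lateral = -(0.305 × 0.000283) = -8.632 × 10⁻⁵
|epsilon_lateral|: A = 0.000284, B = 8.632 × 10⁻⁵, so A is larger in magnitude.
Final answer: A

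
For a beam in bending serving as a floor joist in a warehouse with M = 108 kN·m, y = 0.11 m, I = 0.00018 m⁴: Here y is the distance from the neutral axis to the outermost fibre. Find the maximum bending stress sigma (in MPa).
Model: a beam in bending, so sigma = (M·y) / I.
Convert to SI units:
  M = 108 kN·m = 108000 N·m
Substitute:
  sigma = (108000 × 0.11) / 0.00018
  sigma = 6.6 × 10⁷ Pa
Convert: sigma = 6.6 × 10⁷ Pa = 66 MPa
Final answer: sigma = 66 MPa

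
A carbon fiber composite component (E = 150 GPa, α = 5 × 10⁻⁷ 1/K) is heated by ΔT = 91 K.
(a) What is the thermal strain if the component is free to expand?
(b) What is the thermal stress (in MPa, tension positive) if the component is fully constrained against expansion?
(a) Free thermal strain ε_th = α·ΔT = (5 × 10⁻⁷) × 91 = 4.55 × 10⁻⁵
(b) Fully constrained, the expansion is suppressed, so σ = -E·α·ΔT. Convert E = 150 GPa = 1.5 × 10¹¹ Pa.
  σ = -(1.5 × 10¹¹) × (5 × 10⁻⁷) × 91 = -6.825 × 10⁶ Pa = -6.825 MPa (compressive)
Final answer: (a) ε_th = 4.55 × 10⁻⁵, (b) σ = -6.825 MPa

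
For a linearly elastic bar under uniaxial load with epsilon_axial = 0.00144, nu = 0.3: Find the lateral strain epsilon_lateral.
Model: a linearly elastic bar under uniaxial load, so epsilon_lateral = -nu·epsilon_axial.
Substitute:
  epsilon_lateral = -(0.3 × 0.00144)
  epsilon_lateral = -0.000432
Final answer: epsilon_lateral = -0.000432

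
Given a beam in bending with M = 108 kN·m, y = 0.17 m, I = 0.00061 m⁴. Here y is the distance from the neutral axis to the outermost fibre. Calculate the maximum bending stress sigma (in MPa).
Model: a beam in bending, so sigma = (M·y) / I.
Convert to SI units:
  M = 108 kN·m = 108000 N·m
Substitute:
  sigma = (108000 × 0.17) / 0.00061
  sigma = 3.01 × 10⁷ Pa
Convert: sigma = 3.01 × 10⁷ Pa = 30.1 MPa
Final answer: sigma = 30.1 MPa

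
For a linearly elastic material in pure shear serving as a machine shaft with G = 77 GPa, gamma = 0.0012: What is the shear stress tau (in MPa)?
Model: a linearly elastic material in pure shear, so tau = G·gamma.
Convert to SI units:
  G = 77 GPa = 7.7 × 10¹⁰ Pa
Substitute:
  tau = (7.7 × 10¹⁰) × 0.0012
  tau = 9.24 × 10⁷ Pa
Convert: tau = 9.24 × 10⁷ Pa = 92.4 MPa
Final answer: tau = 92.4 MPa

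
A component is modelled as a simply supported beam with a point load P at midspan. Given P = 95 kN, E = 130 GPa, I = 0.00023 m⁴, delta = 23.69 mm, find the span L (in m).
Model: a simply supported beam with a point load P at midspan, so delta = (P·L^3) / (48·E·I).
Solve for L: L = ((48·delta·E·I) / P)^(1/3).
Convert to SI units:
  P = 95 kN = 95000 N
  E = 130 GPa = 1.3 × 10¹¹ Pa
  delta = 23.69 mm = 0.02369 m
Substitute:
  L = ((48 × 0.02369 × (1.3 × 10¹¹) × 0.00023) / 95000)^(1/3)
  L = 7.1 m
Final answer: L = 7.1 m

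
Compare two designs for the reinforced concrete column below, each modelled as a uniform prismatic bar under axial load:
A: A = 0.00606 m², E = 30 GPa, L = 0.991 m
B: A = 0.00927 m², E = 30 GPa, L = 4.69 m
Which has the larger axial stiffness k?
Model: a uniform prismatic bar under axial load, so k = (A·E) / L (SI units).
  A: k = (0.00606 × (3 × 10¹⁰)) / 0.991 = 1.835 × 10⁸ N/m = 183.5 MN/m
  B: k = (0.00927 × (3 × 10¹⁰)) / 4.69 = 5.93 × 10⁷ N/m = 59.3 MN/m
183.5 MN/m > 59.3 MN/m, so A is larger.
Final answer: A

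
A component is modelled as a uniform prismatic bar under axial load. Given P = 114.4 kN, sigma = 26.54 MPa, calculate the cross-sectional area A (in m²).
Model: a uniform prismatic bar under axial load, so sigma = P / A.
Solve for A: A = P / sigma.
Convert to SI units:
  P = 114.4 kN = 114400 N
  sigma = 26.54 MPa = 2.654 × 10⁷ Pa
Substitute:
  A = 114400 / (2.654 × 10⁷)
  A = 0.00431 m²
Final answer: A = 0.00431 m²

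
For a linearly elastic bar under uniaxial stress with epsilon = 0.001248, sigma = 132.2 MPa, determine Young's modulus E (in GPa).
Model: a linearly elastic bar under uniaxial stress, so sigma = E·epsilon.
Solve for E: E = sigma / epsilon.
Convert to SI units:
  sigma = 132.2 MPa = 1.322 × 10⁸ Pa
Substitute:
  E = (1.322 × 10⁸) / 0.001248
  E = 1.059 × 10¹¹ Pa
Convert: E = 1.059 × 10¹¹ Pa = 105.9 GPa
Final answer: E = 105.9 GPa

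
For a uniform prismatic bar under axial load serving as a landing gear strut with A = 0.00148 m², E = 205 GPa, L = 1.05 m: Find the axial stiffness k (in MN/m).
Model: a uniform prismatic bar under axial load, so k = (A·E) / L.
Convert to SI units:
  E = 205 GPa = 2.05 × 10¹¹ Pa
Substitute:
  k = (0.00148 × (2.05 × 10¹¹)) / 1.05
  k = 2.89 × 10⁸ N/m
Convert: k = 2.89 × 10⁸ N/m = 289 MN/m
Final answer: k = 289 MN/m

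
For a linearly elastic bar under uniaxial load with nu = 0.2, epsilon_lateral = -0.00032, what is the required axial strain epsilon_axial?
Model: a linearly elastic bar under uniaxial load, so epsilon_lateral = -nu·epsilon_axial.
Solve for epsilon_axial: epsilon_axial = -epsilon_lateral / nu.
Substitute:
  epsilon_axial = -(-0.00032) / 0.2
  epsilon_axial = 0.0016
Final answer: epsilon_axial = 0.0016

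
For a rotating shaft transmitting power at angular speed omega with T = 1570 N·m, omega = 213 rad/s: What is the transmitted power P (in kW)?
Model: a rotating shaft transmitting power at angular speed omega, so P = T·omega.
Substitute:
  P = 1570 × 213
  P = 334400 W
Convert: P = 334400 W = 334.4 kW
Final answer: P = 334.4 kW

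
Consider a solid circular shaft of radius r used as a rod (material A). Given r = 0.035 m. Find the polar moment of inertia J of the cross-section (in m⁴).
Model: a solid circular shaft of radius r, so J = (π·r^4) / 2.
Substitute:
  J = (π × 0.035^4) / 2
  J = 2.357 × 10⁻⁶ m⁴
Final answer: J = 2.357 × 10⁻⁶ m⁴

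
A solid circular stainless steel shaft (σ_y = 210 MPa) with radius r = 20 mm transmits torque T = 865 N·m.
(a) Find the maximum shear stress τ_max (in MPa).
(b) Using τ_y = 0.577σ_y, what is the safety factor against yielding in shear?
(a) For a solid circular shaft, τ_max = T·r/J with J = π·r^4/2, i.e. τ_max = 2·T / (π·r^3). Convert r = 20 mm = 0.02 m.
  τ_max = (2 × 865) / (π × 0.02^3) = 6.883 × 10⁷ Pa = 68.83 MPa
(b) τ_y = 0.577 × 210 = 121.17 MPa
  SF = τ_y/τ_max = 121.17 / 68.83 = 1.76
Final answer: (a) τ_max = 68.83 MPa, (b) SF = 1.76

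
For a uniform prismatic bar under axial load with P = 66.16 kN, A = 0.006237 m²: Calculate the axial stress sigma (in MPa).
Model: a uniform prismatic bar under axial load, so sigma = P / A.
Convert to SI units:
  P = 66.16 kN = 66160 N
Substitute:
  sigma = 66160 / 0.006237
  sigma = 1.061 × 10⁷ Pa
Convert: sigma = 1.061 × 10⁷ Pa = 10.61 MPa
Final answer: sigma = 10.61 MPa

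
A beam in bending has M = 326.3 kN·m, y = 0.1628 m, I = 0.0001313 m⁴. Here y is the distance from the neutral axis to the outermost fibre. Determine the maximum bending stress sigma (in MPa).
Model: a beam in bending, so sigma = (M·y) / I.
Convert to SI units:
  M = 326.3 kN·m = 326300 N·m
Substitute:
  sigma = (326300 × 0.1628) / 0.0001313
  sigma = 4.046 × 10⁸ Pa
Convert: sigma = 4.046 × 10⁸ Pa = 404.6 MPa
Final answer: sigma = 404.6 MPa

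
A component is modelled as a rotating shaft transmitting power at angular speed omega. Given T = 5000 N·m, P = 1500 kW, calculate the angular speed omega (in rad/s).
Model: a rotating shaft transmitting power at angular speed omega, so P = T·omega.
Solve for omega: omega = P / T.
Convert to SI units:
  P = 1500 kW = 1.5 × 10⁶ W
Substitute:
  omega = (1.5 × 10⁶) / 5000
  omega = 300 rad/s
Final answer: omega = 300 rad/s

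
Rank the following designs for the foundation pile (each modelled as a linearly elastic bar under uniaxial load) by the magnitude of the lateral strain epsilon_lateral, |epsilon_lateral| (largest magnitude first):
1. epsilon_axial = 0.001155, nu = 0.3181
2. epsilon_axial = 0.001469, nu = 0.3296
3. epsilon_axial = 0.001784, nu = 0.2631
Model: a linearly elastic bar under uniaxial load, so epsilon_lateral = -nu·epsilon_axial (SI units).
  Case 1: epsilon_lateral = -(0.3181 × 0.001155) = -0.0003674
  Case 2: epsilon_lateral = -(0.3296 × 0.001469) = -0.0004842
  Case 3: epsilon_lateral = -(0.2631 × 0.001784) = -0.0004694
Ordering by |epsilon_lateral|: 0.0004842 (case 2) > 0.0004694 (case 3) > 0.0003674 (case 1)
Final answer: 2, 3, 1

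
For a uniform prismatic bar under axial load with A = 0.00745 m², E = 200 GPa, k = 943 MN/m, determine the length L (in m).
Model: a uniform prismatic bar under axial load, so k = (A·E) / L.
Solve for L: L = (A·E) / k.
Convert to SI units:
  E = 200 GPa = 2 × 10¹¹ Pa
  k = 943 MN/m = 9.43 × 10⁸ N/m
Substitute:
  L = (0.00745 × (2 × 10¹¹)) / (9.43 × 10⁸)
  L = 1.58 m
Final answer: L = 1.58 m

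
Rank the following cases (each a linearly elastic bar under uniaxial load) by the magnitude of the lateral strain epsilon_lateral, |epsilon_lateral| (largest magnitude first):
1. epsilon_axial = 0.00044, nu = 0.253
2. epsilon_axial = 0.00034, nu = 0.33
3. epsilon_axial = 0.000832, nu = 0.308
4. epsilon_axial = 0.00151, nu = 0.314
Model: a linearly elastic bar under uniaxial load, so epsilon_lateral = -nu·epsilon_axial (SI units).
  Case 1: epsilon_lateral = -(0.253 × 0.00044) = -0.0001113
  Case 2: epsilon_lateral = -(0.33 × 0.00034) = -0.0001122
  Case 3: epsilon_lateral = -(0.308 × 0.000832) = -0.0002563
  Case 4: epsilon_lateral = -(0.314 × 0.00151) = -0.0004741
Ordering by |epsilon_lateral|: 0.0004741 (case 4) > 0.0002563 (case 3) > 0.0001122 (case 2) > 0.0001113 (case 1)
Final answer: 4, 3, 2, 1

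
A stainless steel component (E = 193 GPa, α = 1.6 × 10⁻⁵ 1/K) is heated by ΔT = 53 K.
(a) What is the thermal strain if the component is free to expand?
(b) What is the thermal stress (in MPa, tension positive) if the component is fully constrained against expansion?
(a) Free thermal strain ε_th = α·ΔT = (1.6 × 10⁻⁵) × 53 = 0.000848
(b) Fully constrained, the expansion is suppressed, so σ = -E·α·ΔT. Convert E = 193 GPa = 1.93 × 10¹¹ Pa.
  σ = -(1.93 × 10¹¹) × (1.6 × 10⁻⁵) × 53 = -1.637 × 10⁸ Pa = -163.7 MPa (compressive)
Final answer: (a) ε_th = 0.000848, (b) σ = -163.7 MPa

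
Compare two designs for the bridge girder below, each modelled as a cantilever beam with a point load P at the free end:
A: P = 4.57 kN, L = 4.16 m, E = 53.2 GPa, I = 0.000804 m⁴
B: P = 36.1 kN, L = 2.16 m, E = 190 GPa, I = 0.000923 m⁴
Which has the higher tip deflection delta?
Model: a cantilever beam with a point load P at the free end, so delta = (P·L^3) / (3·E·I) (SI units).
  A: delta = (4570 × 4.16^3) / (3 × (5.32 × 10¹⁰) × 0.000804) = 0.002564 m = 2.564 mm
  B: delta = (36100 × 2.16^3) / (3 × (1.9 × 10¹¹) × 0.000923) = 0.0006915 m = 0.6915 mm
2.564 mm > 0.6915 mm, so A is larger.
Final answer: A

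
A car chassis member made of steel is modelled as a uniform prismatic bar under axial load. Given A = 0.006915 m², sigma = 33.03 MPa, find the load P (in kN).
Model: a uniform prismatic bar under axial load, so sigma = P / A.
Solve for P: P = sigma·A.
Convert to SI units:
  sigma = 33.03 MPa = 3.303 × 10⁷ Pa
Substitute:
  P = (3.303 × 10⁷) × 0.006915
  P = 228400 N
Convert: P = 228400 N = 228.4 kN
Final answer: P = 228.4 kN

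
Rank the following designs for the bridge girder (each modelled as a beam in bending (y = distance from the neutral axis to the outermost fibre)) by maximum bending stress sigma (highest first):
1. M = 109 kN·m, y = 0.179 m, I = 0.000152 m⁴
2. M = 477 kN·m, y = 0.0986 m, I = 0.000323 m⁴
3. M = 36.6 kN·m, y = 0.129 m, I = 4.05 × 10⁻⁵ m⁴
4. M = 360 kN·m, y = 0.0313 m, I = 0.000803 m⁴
Model: a beam in bending (y = distance from the neutral axis to the outermost fibre), so sigma = (M·y) / I (SI units).
  Case 1: sigma = (109000 × 0.179) / 0.000152 = 1.284 × 10⁸ Pa = 128.4 MPa
  Case 2: sigma = (477000 × 0.0986) / 0.000323 = 1.456 × 10⁸ Pa = 145.6 MPa
  Case 3: sigma = (36600 × 0.129) / (4.05 × 10⁻⁵) = 1.166 × 10⁸ Pa = 116.6 MPa
  Case 4: sigma = (360000 × 0.0313) / 0.000803 = 1.403 × 10⁷ Pa = 14.03 MPa
Ordering: 145.6 MPa (case 2) > 128.4 MPa (case 1) > 116.6 MPa (case 3) > 14.03 MPa (case 4)
Final answer: 2, 1, 3, 4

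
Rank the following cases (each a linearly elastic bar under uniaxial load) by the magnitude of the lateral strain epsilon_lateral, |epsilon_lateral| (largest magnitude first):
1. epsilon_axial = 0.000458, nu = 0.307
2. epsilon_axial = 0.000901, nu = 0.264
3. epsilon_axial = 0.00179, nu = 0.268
Model: a linearly elastic bar under uniaxial load, so epsilon_lateral = -nu·epsilon_axial (SI units).
  Case 1: epsilon_lateral = -(0.307 × 0.000458) = -0.0001406
  Case 2: epsilon_lateral = -(0.264 × 0.000901) = -0.0002379
  Case 3: epsilon_lateral = -(0.268 × 0.00179) = -0.0004797
Ordering by |epsilon_lateral|: 0.0004797 (case 3) > 0.0002379 (case 2) > 0.0001406 (case 1)
Final answer: 3, 2, 1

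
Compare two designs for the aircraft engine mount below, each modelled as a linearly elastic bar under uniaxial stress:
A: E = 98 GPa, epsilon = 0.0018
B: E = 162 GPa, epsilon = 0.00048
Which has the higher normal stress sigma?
Model: a linearly elastic bar under uniaxial stress, so sigma = E·epsilon (SI units).
  A: sigma = (9.8 × 10¹⁰) × 0.0018 = 1.764 × 10⁸ Pa = 176.4 MPa
  B: sigma = (1.62 × 10¹¹) × 0.00048 = 7.776 × 10⁷ Pa = 77.76 MPa
176.4 MPa > 77.76 MPa, so A is larger.
Final answer: A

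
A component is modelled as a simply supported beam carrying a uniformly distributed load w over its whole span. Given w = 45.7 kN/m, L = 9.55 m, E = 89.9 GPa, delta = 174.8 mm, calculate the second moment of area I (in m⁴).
Model: a simply supported beam carrying a uniformly distributed load w over its whole span, so delta = (5·w·L^4) / (384·E·I).
Solve for I: I = (5·w·L^4) / (384·delta·E).
Convert to SI units:
  w = 45.7 kN/m = 45700 N/m
  E = 89.9 GPa = 8.99 × 10¹⁰ Pa
  delta = 174.8 mm = 0.1748 m
Substitute:
  I = (5 × 45700 × 9.55^4) / (384 × 0.1748 × (8.99 × 10¹⁰))
  I = 0.000315 m⁴
Final answer: I = 0.000315 m⁴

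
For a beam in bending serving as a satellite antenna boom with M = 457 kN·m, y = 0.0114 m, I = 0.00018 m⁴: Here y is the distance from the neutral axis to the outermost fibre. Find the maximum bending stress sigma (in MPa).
Model: a beam in bending, so sigma = (M·y) / I.
Convert to SI units:
  M = 457 kN·m = 457000 N·m
Substitute:
  sigma = (457000 × 0.0114) / 0.00018
  sigma = 2.894 × 10⁷ Pa
Convert: sigma = 2.894 × 10⁷ Pa = 28.94 MPa
Final answer: sigma = 28.94 MPa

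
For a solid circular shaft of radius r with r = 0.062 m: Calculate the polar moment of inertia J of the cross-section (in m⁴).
Model: a solid circular shaft of radius r, so J = (π·r^4) / 2.
Substitute:
  J = (π × 0.062^4) / 2
  J = 2.321 × 10⁻⁵ m⁴
Final answer: J = 2.321 × 10⁻⁵ m⁴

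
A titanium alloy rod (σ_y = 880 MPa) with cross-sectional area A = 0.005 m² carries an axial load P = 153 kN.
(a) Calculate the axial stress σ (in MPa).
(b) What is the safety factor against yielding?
(a) Axial stress σ = P/A. Convert P = 153 kN = 153000 N.
  σ = 153000 / 0.005 = 3.06 × 10⁷ Pa = 30.6 MPa
(b) Safety factor SF = σ_y/σ = 880 / 30.6 = 28.76
Final answer: (a) σ = 30.6 MPa, (b) SF = 28.76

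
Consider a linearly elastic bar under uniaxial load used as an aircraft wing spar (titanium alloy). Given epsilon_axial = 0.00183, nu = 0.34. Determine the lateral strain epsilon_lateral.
Model: a linearly elastic bar under uniaxial load, so epsilon_lateral = -nu·epsilon_axial.
Substitute:
  epsilon_lateral = -(0.34 × 0.00183)
  epsilon_lateral = -0.0006222
Final answer: epsilon_lateral = -0.0006222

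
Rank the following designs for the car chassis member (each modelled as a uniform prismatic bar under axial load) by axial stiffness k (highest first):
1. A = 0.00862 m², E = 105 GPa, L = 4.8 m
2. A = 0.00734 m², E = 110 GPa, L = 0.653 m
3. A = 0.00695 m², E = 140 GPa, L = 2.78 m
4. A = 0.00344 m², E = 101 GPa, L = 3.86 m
Model: a uniform prismatic bar under axial load, so k = (A·E) / L (SI units).
  Case 1: k = (0.00862 × (1.05 × 10¹¹)) / 4.8 = 1.886 × 10⁸ N/m = 188.6 MN/m
  Case 2: k = (0.00734 × (1.1 × 10¹¹)) / 0.653 = 1.236 × 10⁹ N/m = 1236 MN/m
  Case 3: k = (0.00695 × (1.4 × 10¹¹)) / 2.78 = 3.5 × 10⁸ N/m = 350 MN/m
  Case 4: k = (0.00344 × (1.01 × 10¹¹)) / 3.86 = 9.001 × 10⁷ N/m = 90.01 MN/m
Ordering: 1236 MN/m (case 2) > 350 MN/m (case 3) > 188.6 MN/m (case 1) > 90.01 MN/m (case 4)
Final answer: 2, 3, 1, 4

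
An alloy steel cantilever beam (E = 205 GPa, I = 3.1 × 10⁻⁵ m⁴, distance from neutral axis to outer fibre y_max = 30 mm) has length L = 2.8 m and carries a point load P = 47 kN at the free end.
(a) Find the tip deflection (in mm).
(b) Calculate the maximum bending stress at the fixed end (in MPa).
(a) Tip deflection of a cantilever with an end point load: δ = P·L^3 / (3·E·I). Convert P = 47 kN = 47000 N, E = 205 GPa = 2.05 × 10¹¹ Pa.
  δ = (47000 × 2.8^3) / (3 × (2.05 × 10¹¹) × (3.1 × 10⁻⁵)) = 0.05412 m = 54.12 mm
(b) Maximum bending moment at the fixed end: M = P·L = 47000 × 2.8 = 131600 N·m. Convert y_max = 30 mm = 0.03 m.
  σ = M·y_max / I = (131600 × 0.03) / (3.1 × 10⁻⁵) = 1.274 × 10⁸ Pa = 127.4 MPa
Final answer: (a) δ = 54.12 mm, (b) σ = 127.4 MPa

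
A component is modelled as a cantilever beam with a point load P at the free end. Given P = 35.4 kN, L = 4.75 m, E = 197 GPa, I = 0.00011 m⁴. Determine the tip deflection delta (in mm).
Model: a cantilever beam with a point load P at the free end, so delta = (P·L^3) / (3·E·I).
Convert to SI units:
  P = 35.4 kN = 35400 N
  E = 197 GPa = 1.97 × 10¹¹ Pa
Substitute:
  delta = (35400 × 4.75^3) / (3 × (1.97 × 10¹¹) × 0.00011)
  delta = 0.05836 m
Convert: delta = 0.05836 m = 58.36 mm
Final answer: delta = 58.36 mm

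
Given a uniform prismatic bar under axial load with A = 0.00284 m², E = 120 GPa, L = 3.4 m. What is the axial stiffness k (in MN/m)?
Model: a uniform prismatic bar under axial load, so k = (A·E) / L.
Convert to SI units:
  E = 120 GPa = 1.2 × 10¹¹ Pa
Substitute:
  k = (0.00284 × (1.2 × 10¹¹)) / 3.4
  k = 1.002 × 10⁸ N/m
Convert: k = 1.002 × 10⁸ N/m = 100.2 MN/m
Final answer: k = 100.2 MN/m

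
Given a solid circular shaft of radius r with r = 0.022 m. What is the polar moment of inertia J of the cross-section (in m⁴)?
Model: a solid circular shaft of radius r, so J = (π·r^4) / 2.
Substitute:
  J = (π × 0.022^4) / 2
  J = 3.68 × 10⁻⁷ m⁴
Final answer: J = 3.68 × 10⁻⁷ m⁴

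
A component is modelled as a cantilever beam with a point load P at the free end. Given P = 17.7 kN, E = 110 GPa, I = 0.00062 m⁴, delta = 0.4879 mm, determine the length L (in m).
Model: a cantilever beam with a point load P at the free end, so delta = (P·L^3) / (3·E·I).
Solve for L: L = ((3·delta·E·I) / P)^(1/3).
Convert to SI units:
  P = 17.7 kN = 17700 N
  E = 110 GPa = 1.1 × 10¹¹ Pa
  delta = 0.4879 mm = 0.0004879 m
Substitute:
  L = ((3 × 0.0004879 × (1.1 × 10¹¹) × 0.00062) / 17700)^(1/3)
  L = 1.78 m
Final answer: L = 1.78 m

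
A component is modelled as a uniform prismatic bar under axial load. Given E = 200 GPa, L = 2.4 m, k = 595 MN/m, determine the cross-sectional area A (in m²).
Model: a uniform prismatic bar under axial load, so k = (A·E) / L.
Solve for A: A = (k·L) / E.
Convert to SI units:
  E = 200 GPa = 2 × 10¹¹ Pa
  k = 595 MN/m = 5.95 × 10⁸ N/m
Substitute:
  A = ((5.95 × 10⁸) × 2.4) / (2 × 10¹¹)
  A = 0.00714 m²
Final answer: A = 0.00714 m²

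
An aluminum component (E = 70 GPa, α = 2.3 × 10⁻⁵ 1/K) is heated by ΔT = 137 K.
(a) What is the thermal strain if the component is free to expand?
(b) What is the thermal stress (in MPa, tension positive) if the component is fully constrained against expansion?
(a) Free thermal strain ε_th = α·ΔT = (2.3 × 10⁻⁵) × 137 = 0.003151
(b) Fully constrained, the expansion is suppressed, so σ = -E·α·ΔT. Convert E = 70 GPa = 7 × 10¹⁰ Pa.
  σ = -(7 × 10¹⁰) × (2.3 × 10⁻⁵) × 137 = -2.206 × 10⁸ Pa = -220.6 MPa (compressive)
Final answer: (a) ε_th = 0.003151, (b) σ = -220.6 MPa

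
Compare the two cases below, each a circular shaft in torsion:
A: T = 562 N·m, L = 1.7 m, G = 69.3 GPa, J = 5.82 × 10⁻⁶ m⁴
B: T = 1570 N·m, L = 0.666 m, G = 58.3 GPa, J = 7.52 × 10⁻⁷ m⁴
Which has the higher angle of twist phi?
Model: a circular shaft in torsion, so phi = (T·L) / (G·J) (SI units).
  A: phi = (562 × 1.7) / ((6.93 × 10¹⁰) × (5.82 × 10⁻⁶)) = 0.002369 rad = 0.1357°
  B: phi = (1570 × 0.666) / ((5.83 × 10¹⁰) × (7.52 × 10⁻⁷)) = 0.02385 rad = 1.367°
1.367° > 0.1357°, so B is larger.
Final answer: B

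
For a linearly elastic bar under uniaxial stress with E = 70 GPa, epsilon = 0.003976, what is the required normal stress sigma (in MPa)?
Model: a linearly elastic bar under uniaxial stress, so epsilon = sigma / E.
Solve for sigma: sigma = epsilon·E.
Convert to SI units:
  E = 70 GPa = 7 × 10¹⁰ Pa
Substitute:
  sigma = 0.003976 × (7 × 10¹⁰)
  sigma = 2.783 × 10⁸ Pa
Convert: sigma = 2.783 × 10⁸ Pa = 278.3 MPa
Final answer: sigma = 278.3 MPa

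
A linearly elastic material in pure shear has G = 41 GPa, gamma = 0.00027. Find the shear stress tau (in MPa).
Model: a linearly elastic material in pure shear, so tau = G·gamma.
Convert to SI units:
  G = 41 GPa = 4.1 × 10¹⁰ Pa
Substitute:
  tau = (4.1 × 10¹⁰) × 0.00027
  tau = 1.107 × 10⁷ Pa
Convert: tau = 1.107 × 10⁷ Pa = 11.07 MPa
Final answer: tau = 11.07 MPa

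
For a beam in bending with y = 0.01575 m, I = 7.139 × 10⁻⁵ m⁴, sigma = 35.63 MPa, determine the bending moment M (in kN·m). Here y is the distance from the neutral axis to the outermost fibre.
Model: a beam in bending, so sigma = (M·y) / I.
Solve for M: M = (sigma·I) / y.
Convert to SI units:
  sigma = 35.63 MPa = 3.563 × 10⁷ Pa
Substitute:
  M = ((3.563 × 10⁷) × (7.139 × 10⁻⁵)) / 0.01575
  M = 161500 N·m
Convert: M = 161500 N·m = 161.5 kN·m
Final answer: M = 161.5 kN·m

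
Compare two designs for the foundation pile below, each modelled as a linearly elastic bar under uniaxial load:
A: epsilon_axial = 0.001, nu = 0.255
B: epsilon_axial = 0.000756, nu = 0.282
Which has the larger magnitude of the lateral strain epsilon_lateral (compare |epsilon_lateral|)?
Model: a linearly elastic bar under uniaxial load, so epsilon_lateral = -nu·epsilon_axial (SI units).
  A: epsilon_lateral = -(0.255 × 0.001) = -0.000255
  B: epsilon_lateral = -(0.282 × 0.000756) = -0.0002132
|epsilon_lateral|: A = 0.000255, B = 0.0002132, so A is larger in magnitude.
Final answer: A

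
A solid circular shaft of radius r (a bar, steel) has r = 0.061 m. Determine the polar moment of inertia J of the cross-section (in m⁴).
Model: a solid circular shaft of radius r, so J = (π·r^4) / 2.
Substitute:
  J = (π × 0.061^4) / 2
  J = 2.175 × 10⁻⁵ m⁴
Final answer: J = 2.175 × 10⁻⁵ m⁴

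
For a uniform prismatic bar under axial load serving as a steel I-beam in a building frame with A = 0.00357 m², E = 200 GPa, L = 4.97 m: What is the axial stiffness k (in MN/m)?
Model: a uniform prismatic bar under axial load, so k = (A·E) / L.
Convert to SI units:
  E = 200 GPa = 2 × 10¹¹ Pa
Substitute:
  k = (0.00357 × (2 × 10¹¹)) / 4.97
  k = 1.437 × 10⁸ N/m
Convert: k = 1.437 × 10⁸ N/m = 143.7 MN/m
Final answer: k = 143.7 MN/m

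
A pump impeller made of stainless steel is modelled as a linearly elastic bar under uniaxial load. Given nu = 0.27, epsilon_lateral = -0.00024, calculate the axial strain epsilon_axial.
Model: a linearly elastic bar under uniaxial load, so epsilon_lateral = -nu·epsilon_axial.
Solve for epsilon_axial: epsilon_axial = -epsilon_lateral / nu.
Substitute:
  epsilon_axial = -(-0.00024) / 0.27
  epsilon_axial = 0.0008889
Final answer: epsilon_axial = 0.0008889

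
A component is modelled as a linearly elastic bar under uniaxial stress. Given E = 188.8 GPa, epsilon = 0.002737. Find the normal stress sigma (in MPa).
Model: a linearly elastic bar under uniaxial stress, so sigma = E·epsilon.
Convert to SI units:
  E = 188.8 GPa = 1.888 × 10¹¹ Pa
Substitute:
  sigma = (1.888 × 10¹¹) × 0.002737
  sigma = 5.167 × 10⁸ Pa
Convert: sigma = 5.167 × 10⁸ Pa = 516.7 MPa
Final answer: sigma = 516.7 MPa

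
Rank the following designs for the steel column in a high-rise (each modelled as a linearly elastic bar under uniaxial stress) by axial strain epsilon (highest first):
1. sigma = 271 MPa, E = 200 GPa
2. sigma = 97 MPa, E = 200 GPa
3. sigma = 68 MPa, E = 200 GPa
Model: a linearly elastic bar under uniaxial stress, so epsilon = sigma / E (SI units).
  Case 1: epsilon = (2.71 × 10⁸) / (2 × 10¹¹) = 0.001355
  Case 2: epsilon = (9.7 × 10⁷) / (2 × 10¹¹) = 0.000485
  Case 3: epsilon = (6.8 × 10⁷) / (2 × 10¹¹) = 0.00034
Ordering: 0.001355 (case 1) > 0.000485 (case 2) > 0.00034 (case 3)
Final answer: 1, 2, 3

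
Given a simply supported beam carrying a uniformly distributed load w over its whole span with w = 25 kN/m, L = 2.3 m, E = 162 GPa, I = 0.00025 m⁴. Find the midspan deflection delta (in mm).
Model: a simply supported beam carrying a uniformly distributed load w over its whole span, so delta = (5·w·L^4) / (384·E·I).
Convert to SI units:
  w = 25 kN/m = 25000 N/m
  E = 162 GPa = 1.62 × 10¹¹ Pa
Substitute:
  delta = (5 × 25000 × 2.3^4) / (384 × (1.62 × 10¹¹) × 0.00025)
  delta = 0.0002249 m
Convert: delta = 0.0002249 m = 0.2249 mm
Final answer: delta = 0.2249 mm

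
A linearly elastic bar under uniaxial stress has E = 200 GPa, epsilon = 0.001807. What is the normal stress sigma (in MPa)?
Model: a linearly elastic bar under uniaxial stress, so sigma = E·epsilon.
Convert to SI units:
  E = 200 GPa = 2 × 10¹¹ Pa
Substitute:
  sigma = (2 × 10¹¹) × 0.001807
  sigma = 3.614 × 10⁸ Pa
Convert: sigma = 3.614 × 10⁸ Pa = 361.4 MPa
Final answer: sigma = 361.4 MPa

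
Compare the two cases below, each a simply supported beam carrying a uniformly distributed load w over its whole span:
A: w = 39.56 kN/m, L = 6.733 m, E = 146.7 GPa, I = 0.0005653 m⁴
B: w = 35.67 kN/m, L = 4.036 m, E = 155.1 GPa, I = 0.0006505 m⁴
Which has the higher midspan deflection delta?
Model: a simply supported beam carrying a uniformly distributed load w over its whole span, so delta = (5·w·L^4) / (384·E·I) (SI units).
  A: delta = (5 × 39560 × 6.733^4) / (384 × (1.467 × 10¹¹) × 0.0005653) = 0.01276 m = 12.76 mm
  B: delta = (5 × 35670 × 4.036^4) / (384 × (1.551 × 10¹¹) × 0.0006505) = 0.001221 m = 1.221 mm
12.76 mm > 1.221 mm, so A is larger.
Final answer: A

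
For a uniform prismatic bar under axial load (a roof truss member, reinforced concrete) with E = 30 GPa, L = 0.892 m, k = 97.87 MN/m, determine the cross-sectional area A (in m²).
Model: a uniform prismatic bar under axial load, so k = (A·E) / L.
Solve for A: A = (k·L) / E.
Convert to SI units:
  E = 30 GPa = 3 × 10¹⁰ Pa
  k = 97.87 MN/m = 9.787 × 10⁷ N/m
Substitute:
  A = ((9.787 × 10⁷) × 0.892) / (3 × 10¹⁰)
  A = 0.00291 m²
Final answer: A = 0.00291 m²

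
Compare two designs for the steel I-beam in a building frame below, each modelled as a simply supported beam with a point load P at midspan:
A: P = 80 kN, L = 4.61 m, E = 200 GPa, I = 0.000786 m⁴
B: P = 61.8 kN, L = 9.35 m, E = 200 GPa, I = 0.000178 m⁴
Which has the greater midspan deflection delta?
Model: a simply supported beam with a point load P at midspan, so delta = (P·L^3) / (48·E·I) (SI units).
  A: delta = (80000 × 4.61^3) / (48 × (2 × 10¹¹) × 0.000786) = 0.001039 m = 1.039 mm
  B: delta = (61800 × 9.35^3) / (48 × (2 × 10¹¹) × 0.000178) = 0.02956 m = 29.56 mm
29.56 mm > 1.039 mm, so B is larger.
Final answer: B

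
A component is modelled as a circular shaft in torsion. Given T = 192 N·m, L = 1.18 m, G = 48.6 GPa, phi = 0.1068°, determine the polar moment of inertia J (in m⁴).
Model: a circular shaft in torsion, so phi = (T·L) / (G·J).
Solve for J: J = (T·L) / (phi·G).
Convert to SI units:
  G = 48.6 GPa = 4.86 × 10¹⁰ Pa
  phi = 0.1068° = 0.001864 rad
Substitute:
  J = (192 × 1.18) / (0.001864 × (4.86 × 10¹⁰))
  J = 2.501 × 10⁻⁶ m⁴
Final answer: J = 2.501 × 10⁻⁶ m⁴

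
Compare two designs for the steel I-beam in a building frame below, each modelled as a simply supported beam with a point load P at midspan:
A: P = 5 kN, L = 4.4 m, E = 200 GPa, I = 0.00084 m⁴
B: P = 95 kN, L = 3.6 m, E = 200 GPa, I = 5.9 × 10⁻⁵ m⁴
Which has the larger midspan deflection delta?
Model: a simply supported beam with a point load P at midspan, so delta = (P·L^3) / (48·E·I) (SI units).
  A: delta = (5000 × 4.4^3) / (48 × (2 × 10¹¹) × 0.00084) = 5.282 × 10⁻⁵ m = 0.05282 mm
  B: delta = (95000 × 3.6^3) / (48 × (2 × 10¹¹) × (5.9 × 10⁻⁵)) = 0.007825 m = 7.825 mm
7.825 mm > 0.05282 mm, so B is larger.
Final answer: B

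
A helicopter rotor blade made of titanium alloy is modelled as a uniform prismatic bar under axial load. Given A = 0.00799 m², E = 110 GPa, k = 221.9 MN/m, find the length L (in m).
Model: a uniform prismatic bar under axial load, so k = (A·E) / L.
Solve for L: L = (A·E) / k.
Convert to SI units:
  E = 110 GPa = 1.1 × 10¹¹ Pa
  k = 221.9 MN/m = 2.219 × 10⁸ N/m
Substitute:
  L = (0.00799 × (1.1 × 10¹¹)) / (2.219 × 10⁸)
  L = 3.961 m
Final answer: L = 3.961 m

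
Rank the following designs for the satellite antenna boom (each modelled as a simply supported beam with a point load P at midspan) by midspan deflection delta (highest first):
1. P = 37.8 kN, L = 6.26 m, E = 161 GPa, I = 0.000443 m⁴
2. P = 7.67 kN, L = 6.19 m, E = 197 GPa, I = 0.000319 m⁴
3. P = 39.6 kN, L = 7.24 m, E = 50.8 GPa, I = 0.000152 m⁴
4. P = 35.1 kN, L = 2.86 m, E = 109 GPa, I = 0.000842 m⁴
Model: a simply supported beam with a point load P at midspan, so delta = (P·L^3) / (48·E·I) (SI units).
  Case 1: delta = (37800 × 6.26^3) / (48 × (1.61 × 10¹¹) × 0.000443) = 0.002709 m = 2.709 mm
  Case 2: delta = (7670 × 6.19^3) / (48 × (1.97 × 10¹¹) × 0.000319) = 0.0006031 m = 0.6031 mm
  Case 3: delta = (39600 × 7.24^3) / (48 × (5.08 × 10¹⁰) × 0.000152) = 0.04055 m = 40.55 mm
  Case 4: delta = (35100 × 2.86^3) / (48 × (1.09 × 10¹¹) × 0.000842) = 0.0001864 m = 0.1864 mm
Ordering: 40.55 mm (case 3) > 2.709 mm (case 1) > 0.6031 mm (case 2) > 0.1864 mm (case 4)
Final answer: 3, 1, 2, 4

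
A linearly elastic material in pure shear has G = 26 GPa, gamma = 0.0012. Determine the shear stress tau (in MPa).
Model: a linearly elastic material in pure shear, so tau = G·gamma.
Convert to SI units:
  G = 26 GPa = 2.6 × 10¹⁰ Pa
Substitute:
  tau = (2.6 × 10¹⁰) × 0.0012
  tau = 3.12 × 10⁷ Pa
Convert: tau = 3.12 × 10⁷ Pa = 31.2 MPa
Final answer: tau = 31.2 MPa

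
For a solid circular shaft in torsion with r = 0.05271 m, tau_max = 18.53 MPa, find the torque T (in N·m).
Model: a solid circular shaft in torsion, so tau_max = (2·T) / (π·r^3).
Solve for T: T = (π·tau_max·r^3) / 2.
Convert to SI units:
  tau_max = 18.53 MPa = 1.853 × 10⁷ Pa
Substitute:
  T = (π × (1.853 × 10⁷) × 0.05271^3) / 2
  T = 4263 N·m
Final answer: T = 4263 N·m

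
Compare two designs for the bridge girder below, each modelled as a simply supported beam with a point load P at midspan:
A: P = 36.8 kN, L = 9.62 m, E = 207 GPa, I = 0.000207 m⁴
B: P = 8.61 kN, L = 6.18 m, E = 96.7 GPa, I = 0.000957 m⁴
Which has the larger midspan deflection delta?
Model: a simply supported beam with a point load P at midspan, so delta = (P·L^3) / (48·E·I) (SI units).
  A: delta = (36800 × 9.62^3) / (48 × (2.07 × 10¹¹) × 0.000207) = 0.01593 m = 15.93 mm
  B: delta = (8610 × 6.18^3) / (48 × (9.67 × 10¹⁰) × 0.000957) = 0.0004575 m = 0.4575 mm
15.93 mm > 0.4575 mm, so A is larger.
Final answer: A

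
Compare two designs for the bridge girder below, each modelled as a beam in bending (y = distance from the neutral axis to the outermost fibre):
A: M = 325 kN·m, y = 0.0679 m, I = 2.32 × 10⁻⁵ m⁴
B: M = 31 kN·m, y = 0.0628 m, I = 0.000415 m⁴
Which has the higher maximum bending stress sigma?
Model: a beam in bending (y = distance from the neutral axis to the outermost fibre), so sigma = (M·y) / I (SI units).
  A: sigma = (325000 × 0.0679) / (2.32 × 10⁻⁵) = 9.512 × 10⁸ Pa = 951.2 MPa
  B: sigma = (31000 × 0.0628) / 0.000415 = 4.691 × 10⁶ Pa = 4.691 MPa
951.2 MPa > 4.691 MPa, so A is larger.
Final answer: A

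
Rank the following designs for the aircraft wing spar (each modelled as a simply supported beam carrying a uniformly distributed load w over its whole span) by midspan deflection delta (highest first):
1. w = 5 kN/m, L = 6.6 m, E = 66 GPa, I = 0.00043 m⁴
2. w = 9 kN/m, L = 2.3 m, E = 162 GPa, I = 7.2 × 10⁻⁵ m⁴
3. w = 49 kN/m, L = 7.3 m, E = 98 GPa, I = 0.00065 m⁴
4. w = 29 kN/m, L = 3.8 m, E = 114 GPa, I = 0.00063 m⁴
Model: a simply supported beam carrying a uniformly distributed load w over its whole span, so delta = (5·w·L^4) / (384·E·I) (SI units).
  Case 1: delta = (5 × 5000 × 6.6^4) / (384 × (6.6 × 10¹⁰) × 0.00043) = 0.004353 m = 4.353 mm
  Case 2: delta = (5 × 9000 × 2.3^4) / (384 × (1.62 × 10¹¹) × (7.2 × 10⁻⁵)) = 0.0002812 m = 0.2812 mm
  Case 3: delta = (5 × 49000 × 7.3^4) / (384 × (9.8 × 10¹⁰) × 0.00065) = 0.02844 m = 28.44 mm
  Case 4: delta = (5 × 29000 × 3.8^4) / (384 × (1.14 × 10¹¹) × 0.00063) = 0.001096 m = 1.096 mm
Ordering: 28.44 mm (case 3) > 4.353 mm (case 1) > 1.096 mm (case 4) > 0.2812 mm (case 2)
Final answer: 3, 1, 4, 2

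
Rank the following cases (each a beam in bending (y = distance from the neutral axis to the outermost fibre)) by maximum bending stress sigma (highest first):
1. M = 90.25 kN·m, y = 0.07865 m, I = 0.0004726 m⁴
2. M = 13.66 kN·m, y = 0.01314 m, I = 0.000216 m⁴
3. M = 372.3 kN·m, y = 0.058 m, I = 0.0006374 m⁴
Model: a beam in bending (y = distance from the neutral axis to the outermost fibre), so sigma = (M·y) / I (SI units).
  Case 1: sigma = (90250 × 0.07865) / 0.0004726 = 1.502 × 10⁷ Pa = 15.02 MPa
  Case 2: sigma = (13660 × 0.01314) / 0.000216 = 831000 Pa = 0.831 MPa
  Case 3: sigma = (372300 × 0.058) / 0.0006374 = 3.388 × 10⁷ Pa = 33.88 MPa
Ordering: 33.88 MPa (case 3) > 15.02 MPa (case 1) > 0.831 MPa (case 2)
Final answer: 3, 1, 2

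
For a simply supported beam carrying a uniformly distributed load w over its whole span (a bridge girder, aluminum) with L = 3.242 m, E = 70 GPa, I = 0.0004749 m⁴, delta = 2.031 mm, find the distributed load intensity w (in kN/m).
Model: a simply supported beam carrying a uniformly distributed load w over its whole span, so delta = (5·w·L^4) / (384·E·I).
Solve for w: w = (384·delta·E·I) / (5·L^4).
Convert to SI units:
  E = 70 GPa = 7 × 10¹⁰ Pa
  delta = 2.031 mm = 0.002031 m
Substitute:
  w = (384 × 0.002031 × (7 × 10¹⁰) × 0.0004749) / (5 × 3.242^4)
  w = 46940 N/m
Convert: w = 46940 N/m = 46.94 kN/m
Final answer: w = 46.94 kN/m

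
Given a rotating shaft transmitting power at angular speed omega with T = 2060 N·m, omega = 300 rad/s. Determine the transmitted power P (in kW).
Model: a rotating shaft transmitting power at angular speed omega, so P = T·omega.
Substitute:
  P = 2060 × 300
  P = 618000 W
Convert: P = 618000 W = 618 kW
Final answer: P = 618 kW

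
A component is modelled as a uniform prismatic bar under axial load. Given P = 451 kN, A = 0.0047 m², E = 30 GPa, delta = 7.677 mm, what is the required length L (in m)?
Model: a uniform prismatic bar under axial load, so delta = (P·L) / (A·E).
Solve for L: L = (delta·A·E) / P.
Convert to SI units:
  P = 451 kN = 451000 N
  E = 30 GPa = 3 × 10¹⁰ Pa
  delta = 7.677 mm = 0.007677 m
Substitute:
  L = (0.007677 × 0.0047 × (3 × 10¹⁰)) / 451000
  L = 2.4 m
Final answer: L = 2.4 m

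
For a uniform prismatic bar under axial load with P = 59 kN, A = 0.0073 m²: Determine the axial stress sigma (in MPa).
Model: a uniform prismatic bar under axial load, so sigma = P / A.
Convert to SI units:
  P = 59 kN = 59000 N
Substitute:
  sigma = 59000 / 0.0073
  sigma = 8.082 × 10⁶ Pa
Convert: sigma = 8.082 × 10⁶ Pa = 8.082 MPa
Final answer: sigma = 8.082 MPa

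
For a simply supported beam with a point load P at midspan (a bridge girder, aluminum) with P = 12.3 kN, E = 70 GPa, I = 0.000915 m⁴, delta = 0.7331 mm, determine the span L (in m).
Model: a simply supported beam with a point load P at midspan, so delta = (P·L^3) / (48·E·I).
Solve for L: L = ((48·delta·E·I) / P)^(1/3).
Convert to SI units:
  P = 12.3 kN = 12300 N
  E = 70 GPa = 7 × 10¹⁰ Pa
  delta = 0.7331 mm = 0.0007331 m
Substitute:
  L = ((48 × 0.0007331 × (7 × 10¹⁰) × 0.000915) / 12300)^(1/3)
  L = 5.68 m
Final answer: L = 5.68 m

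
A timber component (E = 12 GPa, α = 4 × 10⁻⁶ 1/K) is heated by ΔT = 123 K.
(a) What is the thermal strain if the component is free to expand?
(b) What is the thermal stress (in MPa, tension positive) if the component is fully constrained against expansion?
(a) Free thermal strain ε_th = α·ΔT = (4 × 10⁻⁶) × 123 = 0.000492
(b) Fully constrained, the expansion is suppressed, so σ = -E·α·ΔT. Convert E = 12 GPa = 1.2 × 10¹⁰ Pa.
  σ = -(1.2 × 10¹⁰) × (4 × 10⁻⁶) × 123 = -5.904 × 10⁶ Pa = -5.904 MPa (compressive)
Final answer: (a) ε_th = 0.000492, (b) σ = -5.904 MPa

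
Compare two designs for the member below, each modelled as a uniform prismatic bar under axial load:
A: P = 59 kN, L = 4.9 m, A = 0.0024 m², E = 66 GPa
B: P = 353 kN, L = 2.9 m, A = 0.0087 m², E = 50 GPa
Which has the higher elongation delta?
Model: a uniform prismatic bar under axial load, so delta = (P·L) / (A·E) (SI units).
  A: delta = (59000 × 4.9) / (0.0024 × (6.6 × 10¹⁰)) = 0.001825 m = 1.825 mm
  B: delta = (353000 × 2.9) / (0.0087 × (5 × 10¹⁰)) = 0.002353 m = 2.353 mm
2.353 mm > 1.825 mm, so B is larger.
Final answer: B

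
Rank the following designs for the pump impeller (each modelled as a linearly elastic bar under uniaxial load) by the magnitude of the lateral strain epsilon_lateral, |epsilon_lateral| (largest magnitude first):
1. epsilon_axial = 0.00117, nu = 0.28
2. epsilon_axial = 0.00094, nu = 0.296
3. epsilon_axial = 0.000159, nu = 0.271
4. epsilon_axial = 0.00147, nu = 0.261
Model: a linearly elastic bar under uniaxial load, so epsilon_lateral = -nu·epsilon_axial (SI units).
  Case 1: epsilon_lateral = -(0.28 × 0.00117) = -0.0003276
  Case 2: epsilon_lateral = -(0.296 × 0.00094) = -0.0002782
  Case 3: epsilon_lateral = -(0.271 × 0.000159) = -4.309 × 10⁻⁵
  Case 4: epsilon_lateral = -(0.261 × 0.00147) = -0.0003837
Ordering by |epsilon_lateral|: 0.0003837 (case 4) > 0.0003276 (case 1) > 0.0002782 (case 2) > 4.309 × 10⁻⁵ (case 3)
Final answer: 4, 1, 2, 3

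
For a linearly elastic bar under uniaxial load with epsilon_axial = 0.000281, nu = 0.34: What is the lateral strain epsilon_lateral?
Model: a linearly elastic bar under uniaxial load, so epsilon_lateral = -nu·epsilon_axial.
Substitute:
  epsilon_lateral = -(0.34 × 0.000281)
  epsilon_lateral = -9.554 × 10⁻⁵
Final answer: epsilon_lateral = -9.554 × 10⁻⁵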